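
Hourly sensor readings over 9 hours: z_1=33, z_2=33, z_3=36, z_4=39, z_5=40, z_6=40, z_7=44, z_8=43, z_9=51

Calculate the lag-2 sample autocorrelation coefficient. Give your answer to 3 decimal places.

0.302

Mean z̄ = (33 + 33 + 36 + 39 + 40 + 40 + 44 + 43 + 51)/9 = 39.8889
Σ(z_t−z̄)(z_{t+2}−z̄) = (26.7901) + (6.1235) + (-0.4321) + (-0.0988) + (0.4568) + (0.3457) + (45.6790) = 78.8642
Denominator Σ(z_t−z̄)² = 260.8889
r_2 = 78.8642 / 260.8889 = 0.302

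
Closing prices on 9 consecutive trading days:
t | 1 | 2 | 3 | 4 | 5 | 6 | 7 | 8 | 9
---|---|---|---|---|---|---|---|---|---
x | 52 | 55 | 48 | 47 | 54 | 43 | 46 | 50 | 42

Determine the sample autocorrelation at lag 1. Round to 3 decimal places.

Mean x̄ = (52 + 55 + 48 + 47 + 54 + 43 + 46 + 50 + 42)/9 = 48.5556
Numerator Σ_{t=1}^{8}(x_t−x̄)(x_{t+1}−x̄) = -18.1975
Denominator Σ(x_t−x̄)² = 168.2222
r_1 = -18.1975 / 168.2222 = -0.108

-0.108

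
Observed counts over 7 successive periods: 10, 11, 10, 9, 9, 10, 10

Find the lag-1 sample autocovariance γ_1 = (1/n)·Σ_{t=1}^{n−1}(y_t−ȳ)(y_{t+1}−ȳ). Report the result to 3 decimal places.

Mean ȳ = (10 + 11 + 10 + 9 + 9 + 10 + 10)/7 = 9.8571
Σ_{t=1}^{6}(y_t−ȳ)(y_{t+1}−ȳ) = 0.8367
γ_1 = 0.8367 / 7 = 0.120

0.120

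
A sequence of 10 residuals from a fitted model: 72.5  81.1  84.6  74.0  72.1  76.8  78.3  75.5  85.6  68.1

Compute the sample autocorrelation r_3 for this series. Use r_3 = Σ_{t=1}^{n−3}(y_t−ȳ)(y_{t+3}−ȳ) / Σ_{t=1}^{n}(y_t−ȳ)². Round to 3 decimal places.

Mean ȳ = (72.5 + 81.1 + 84.6 + 74.0 + 72.1 + 76.8 + 78.3 + 75.5 + 85.6 + 68.1)/10 = 76.8600
Σ(y_t−ȳ)(y_{t+3}−ȳ) = (12.4696) + (-20.1824) + (-0.4644) + (-4.1184) + (6.4736) + (-0.5244) + (-12.6144) = -18.9608
Denominator Σ(y_t−ȳ)² = 284.7840
r_3 = -18.9608 / 284.7840 = -0.067

-0.067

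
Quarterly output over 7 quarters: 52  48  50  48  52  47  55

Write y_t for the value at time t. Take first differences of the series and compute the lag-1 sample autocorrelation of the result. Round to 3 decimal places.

-0.625

First differences Δy: -4, 2, -2, 4, -5, 8
Mean of differences = 0.5000
Numerator Σ(Δy_t−Δȳ)(Δy_{t+1}−Δȳ) = -79.7500
Denominator Σ(Δy_t−Δȳ)² = 127.5000
r_1(Δy) = -79.7500 / 127.5000 = -0.625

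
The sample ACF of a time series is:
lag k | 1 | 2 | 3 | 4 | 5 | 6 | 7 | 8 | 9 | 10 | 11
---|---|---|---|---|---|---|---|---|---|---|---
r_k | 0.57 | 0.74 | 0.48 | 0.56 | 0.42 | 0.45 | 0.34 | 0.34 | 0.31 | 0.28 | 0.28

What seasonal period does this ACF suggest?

2

The largest autocorrelation is r_2 = 0.74; the remaining lags stay at or below 0.57.
The dominant spike at lag 2 indicates a seasonal period of 2.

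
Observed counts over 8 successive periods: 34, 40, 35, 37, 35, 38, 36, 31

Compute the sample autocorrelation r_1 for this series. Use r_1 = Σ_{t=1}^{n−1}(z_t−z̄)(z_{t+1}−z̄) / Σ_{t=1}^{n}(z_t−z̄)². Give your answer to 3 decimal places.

-0.288

Mean z̄ = (34 + 40 + 35 + 37 + 35 + 38 + 36 + 31)/8 = 35.7500
Deviations from mean: -1.7500, 4.2500, -0.7500, 1.2500, -0.7500, 2.2500, 0.2500, -4.7500
Σ(z_t−z̄)(z_{t+1}−z̄) = (-7.4375) + (-3.1875) + (-0.9375) + (-0.9375) + (-1.6875) + (0.5625) + (-1.1875) = -14.8125
Denominator Σ(z_t−z̄)² = 51.5000
r_1 = -14.8125 / 51.5000 = -0.288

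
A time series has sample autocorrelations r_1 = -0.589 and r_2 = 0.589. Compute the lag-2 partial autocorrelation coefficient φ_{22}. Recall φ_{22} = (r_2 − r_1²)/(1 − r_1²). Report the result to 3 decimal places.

0.371

φ_{22} = (r_2 − r_1²) / (1 − r_1²)
r_1² = (-0.589)² = 0.346921
Numerator = 0.589 − 0.3469 = 0.2421; denominator = 1 − 0.3469 = 0.6531
φ_{22} = 0.2421 / 0.6531 = 0.371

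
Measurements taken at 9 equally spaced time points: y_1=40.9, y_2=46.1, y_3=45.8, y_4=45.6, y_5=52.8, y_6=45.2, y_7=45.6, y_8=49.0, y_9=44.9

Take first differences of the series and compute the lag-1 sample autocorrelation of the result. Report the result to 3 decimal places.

-0.459

First differences Δy: 5.2, -0.3, -0.2, 7.2, -7.6, 0.4, 3.4, -4.1
Mean of differences = 0.5000
Numerator Σ(Δy_t−Δȳ)(Δy_{t+1}−Δȳ) = -74.9800
Denominator Σ(Δy_t−Δȳ)² = 163.3000
r_1(Δy) = -74.9800 / 163.3000 = -0.459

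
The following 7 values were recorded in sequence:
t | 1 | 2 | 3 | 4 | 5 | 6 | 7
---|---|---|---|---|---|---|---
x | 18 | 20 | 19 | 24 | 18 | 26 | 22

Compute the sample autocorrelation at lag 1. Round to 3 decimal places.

Mean x̄ = (18 + 20 + 19 + 24 + 18 + 26 + 22)/7 = 21.0000
Deviations from mean: -3.0000, -1.0000, -2.0000, 3.0000, -3.0000, 5.0000, 1.0000
Σ(x_t−x̄)(x_{t+1}−x̄) = (3.0000) + (2.0000) + (-6.0000) + (-9.0000) + (-15.0000) + (5.0000) = -20.0000
Denominator Σ(x_t−x̄)² = 58.0000
r_1 = -20.0000 / 58.0000 = -0.345

-0.345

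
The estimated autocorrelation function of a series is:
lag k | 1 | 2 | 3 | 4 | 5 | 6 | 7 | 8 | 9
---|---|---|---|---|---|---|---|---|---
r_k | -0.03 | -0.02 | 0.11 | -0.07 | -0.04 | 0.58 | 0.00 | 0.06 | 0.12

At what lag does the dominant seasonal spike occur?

The largest autocorrelation is r_6 = 0.58; the remaining lags stay at or below 0.12.
The dominant spike at lag 6 indicates a seasonal period of 6.

6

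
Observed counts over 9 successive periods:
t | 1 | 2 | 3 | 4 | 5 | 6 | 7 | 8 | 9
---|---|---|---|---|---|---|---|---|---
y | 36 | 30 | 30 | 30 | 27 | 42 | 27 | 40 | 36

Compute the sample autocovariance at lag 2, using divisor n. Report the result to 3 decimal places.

8.108

Mean ȳ = (36 + 30 + 30 + 30 + 27 + 42 + 27 + 40 + 36)/9 = 33.1111
Σ_{t=1}^{7}(y_t−ȳ)(y_{t+2}−ȳ) = 72.9753
γ_2 = 72.9753 / 9 = 8.108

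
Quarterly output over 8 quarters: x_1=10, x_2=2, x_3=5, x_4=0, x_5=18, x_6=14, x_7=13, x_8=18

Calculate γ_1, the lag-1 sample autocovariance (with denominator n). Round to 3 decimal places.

Mean x̄ = (10 + 2 + 5 + 0 + 18 + 14 + 13 + 18)/8 = 10.0000
Deviations: 0.0000, -8.0000, -5.0000, -10.0000, 8.0000, 4.0000, 3.0000, 8.0000
Σ_{t=1}^{7}(x_t−x̄)(x_{t+1}−x̄) = 78.0000
γ_1 = 78.0000 / 8 = 9.750

9.750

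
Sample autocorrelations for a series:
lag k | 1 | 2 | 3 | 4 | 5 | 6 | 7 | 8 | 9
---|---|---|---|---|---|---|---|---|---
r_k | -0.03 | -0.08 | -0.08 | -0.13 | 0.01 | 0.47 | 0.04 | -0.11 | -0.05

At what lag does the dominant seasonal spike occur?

6

The largest autocorrelation is r_6 = 0.47; the remaining lags stay at or below 0.04.
The dominant spike at lag 6 indicates a seasonal period of 6.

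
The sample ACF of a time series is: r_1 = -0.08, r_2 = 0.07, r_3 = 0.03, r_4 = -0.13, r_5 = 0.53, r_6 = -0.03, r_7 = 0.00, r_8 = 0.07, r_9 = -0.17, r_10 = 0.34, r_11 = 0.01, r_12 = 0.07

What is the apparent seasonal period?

5

The largest autocorrelation is r_5 = 0.53, with a weaker echo at lag 10 (0.34); the remaining lags stay at or below 0.07.
The dominant spike at lag 5 indicates a seasonal period of 5.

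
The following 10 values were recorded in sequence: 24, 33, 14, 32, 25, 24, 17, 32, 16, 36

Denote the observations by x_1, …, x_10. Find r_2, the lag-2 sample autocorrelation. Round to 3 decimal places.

Mean x̄ = (24 + 33 + 14 + 32 + 25 + 24 + 17 + 32 + 16 + 36)/10 = 25.3000
Numerator Σ_{t=1}^{8}(x_t−x̄)(x_{t+2}−x̄) = 203.6200
Denominator Σ(x_t−x̄)² = 550.1000
r_2 = 203.6200 / 550.1000 = 0.370

0.370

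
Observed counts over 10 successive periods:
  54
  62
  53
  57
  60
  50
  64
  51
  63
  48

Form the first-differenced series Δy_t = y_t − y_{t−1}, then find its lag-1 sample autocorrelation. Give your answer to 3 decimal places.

-0.784

First differences Δy: 8, -9, 4, 3, -10, 14, -13, 12, -15
Mean of differences = -0.6667
Numerator Σ(Δy_t−Δȳ)(Δy_{t+1}−Δȳ) = -783.7778
Denominator Σ(Δy_t−Δȳ)² = 1000.0000
r_1(Δy) = -783.7778 / 1000.0000 = -0.784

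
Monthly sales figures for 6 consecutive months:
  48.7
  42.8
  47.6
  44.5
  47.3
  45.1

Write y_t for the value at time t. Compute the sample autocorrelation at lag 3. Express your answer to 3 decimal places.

Mean ȳ = (48.7 + 42.8 + 47.6 + 44.5 + 47.3 + 45.1)/6 = 46.0000
Deviations from mean: 2.7000, -3.2000, 1.6000, -1.5000, 1.3000, -0.9000
Σ(y_t−ȳ)(y_{t+3}−ȳ) = (-4.0500) + (-4.1600) + (-1.4400) = -9.6500
Denominator Σ(y_t−ȳ)² = 24.8400
r_3 = -9.6500 / 24.8400 = -0.388

-0.388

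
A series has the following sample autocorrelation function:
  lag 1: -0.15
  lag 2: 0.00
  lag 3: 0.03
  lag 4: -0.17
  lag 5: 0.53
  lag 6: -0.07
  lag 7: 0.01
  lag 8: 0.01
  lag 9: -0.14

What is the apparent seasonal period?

5

The largest autocorrelation is r_5 = 0.53; the remaining lags stay at or below 0.03.
The dominant spike at lag 5 indicates a seasonal period of 5.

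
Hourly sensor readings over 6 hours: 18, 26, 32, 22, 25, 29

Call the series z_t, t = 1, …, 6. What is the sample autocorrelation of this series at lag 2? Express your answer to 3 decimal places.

-0.532

Mean z̄ = (18 + 26 + 32 + 22 + 25 + 29)/6 = 25.3333
Deviations from mean: -7.3333, 0.6667, 6.6667, -3.3333, -0.3333, 3.6667
Numerator Σ_{t=1}^{4}(z_t−z̄)(z_{t+2}−z̄) = -65.5556
Denominator Σ(z_t−z̄)² = 123.3333
r_2 = -65.5556 / 123.3333 = -0.532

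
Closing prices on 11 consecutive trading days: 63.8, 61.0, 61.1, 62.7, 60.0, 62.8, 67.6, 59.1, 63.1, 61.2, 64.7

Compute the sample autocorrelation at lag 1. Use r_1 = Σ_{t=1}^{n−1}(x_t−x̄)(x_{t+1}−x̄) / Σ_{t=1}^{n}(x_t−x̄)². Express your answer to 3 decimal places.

-0.406

Mean x̄ = (63.8 + 61.0 + 61.1 + 62.7 + 60.0 + 62.8 + 67.6 + 59.1 + 63.1 + 61.2 + 64.7)/11 = 62.4636
Numerator Σ_{t=1}^{10}(x_t−x̄)(x_{t+1}−x̄) = -23.0131
Denominator Σ(x_t−x̄)² = 56.7255
r_1 = -23.0131 / 56.7255 = -0.406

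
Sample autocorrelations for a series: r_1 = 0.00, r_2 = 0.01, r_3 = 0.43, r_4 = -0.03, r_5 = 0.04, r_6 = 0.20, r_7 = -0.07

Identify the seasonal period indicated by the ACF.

The largest autocorrelation is r_3 = 0.43, with a weaker echo at lag 6 (0.20); the remaining lags stay at or below 0.04.
The dominant spike at lag 3 indicates a seasonal period of 3.

3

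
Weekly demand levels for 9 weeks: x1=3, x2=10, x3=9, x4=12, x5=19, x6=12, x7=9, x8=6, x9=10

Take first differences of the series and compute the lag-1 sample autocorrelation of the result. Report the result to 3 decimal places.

-0.093

First differences Δx: 7, -1, 3, 7, -7, -3, -3, 4
Mean of differences = 0.8750
Numerator Σ(Δx_t−Δx̄)(Δx_{t+1}−Δx̄) = -17.2656
Denominator Σ(Δx_t−Δx̄)² = 184.8750
r_1(Δx) = -17.2656 / 184.8750 = -0.093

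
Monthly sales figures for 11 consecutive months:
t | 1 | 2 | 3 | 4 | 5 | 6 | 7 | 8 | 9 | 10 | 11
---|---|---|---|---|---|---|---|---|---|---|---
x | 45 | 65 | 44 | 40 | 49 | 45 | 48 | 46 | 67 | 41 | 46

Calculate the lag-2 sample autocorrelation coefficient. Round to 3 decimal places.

Mean x̄ = (45 + 65 + 44 + 40 + 49 + 45 + 48 + 46 + 67 + 41 + 46)/11 = 48.7273
Numerator Σ_{t=1}^{9}(x_t−x̄)(x_{t+2}−x̄) = -125.2397
Denominator Σ(x_t−x̄)² = 800.1818
r_2 = -125.2397 / 800.1818 = -0.157

-0.157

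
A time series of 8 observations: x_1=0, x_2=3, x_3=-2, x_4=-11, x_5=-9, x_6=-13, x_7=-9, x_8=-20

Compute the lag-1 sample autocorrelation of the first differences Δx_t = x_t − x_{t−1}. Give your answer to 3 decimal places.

First differences Δx: 3, -5, -9, 2, -4, 4, -11
Mean of differences = -2.8571
Numerator Σ(Δx_t−Δx̄)(Δx_{t+1}−Δx̄) = -98.4490
Denominator Σ(Δx_t−Δx̄)² = 214.8571
r_1(Δx) = -98.4490 / 214.8571 = -0.458

-0.458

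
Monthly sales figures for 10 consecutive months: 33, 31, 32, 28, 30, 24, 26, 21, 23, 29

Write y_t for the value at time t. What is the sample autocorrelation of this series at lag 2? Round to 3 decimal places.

Mean ȳ = (33 + 31 + 32 + 28 + 30 + 24 + 26 + 21 + 23 + 29)/10 = 27.7000
Numerator Σ_{t=1}^{8}(y_t−ȳ)(y_{t+2}−ȳ) = 52.7200
Denominator Σ(y_t−ȳ)² = 148.1000
r_2 = 52.7200 / 148.1000 = 0.356

0.356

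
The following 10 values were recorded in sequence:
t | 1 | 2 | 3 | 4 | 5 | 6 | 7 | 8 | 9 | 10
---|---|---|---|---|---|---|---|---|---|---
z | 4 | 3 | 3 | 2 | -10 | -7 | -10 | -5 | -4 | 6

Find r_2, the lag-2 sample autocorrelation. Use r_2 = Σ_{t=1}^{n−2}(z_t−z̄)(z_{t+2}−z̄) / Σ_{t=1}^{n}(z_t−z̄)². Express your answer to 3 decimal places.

0.193

Mean z̄ = (4 + 3 + 3 + 2 − 10 − 7 − 10 − 5 − 4 + 6)/10 = -1.8000
Numerator Σ_{t=1}^{8}(z_t−z̄)(z_{t+2}−z̄) = 63.9200
Denominator Σ(z_t−z̄)² = 331.6000
r_2 = 63.9200 / 331.6000 = 0.193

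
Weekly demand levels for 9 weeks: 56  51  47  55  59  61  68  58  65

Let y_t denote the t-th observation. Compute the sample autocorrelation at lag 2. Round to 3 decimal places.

0.301

Mean ȳ = (56 + 51 + 47 + 55 + 59 + 61 + 68 + 58 + 65)/9 = 57.7778
Numerator Σ_{t=1}^{7}(y_t−ȳ)(y_{t+2}−ȳ) = 102.9012
Denominator Σ(y_t−ȳ)² = 341.5556
r_2 = 102.9012 / 341.5556 = 0.301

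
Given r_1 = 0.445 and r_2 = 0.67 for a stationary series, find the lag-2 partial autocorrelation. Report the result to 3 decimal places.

0.589

φ_{22} = (r_2 − r_1²) / (1 − r_1²)
r_1² = (0.445)² = 0.198025
Numerator = 0.67 − 0.1980 = 0.4720; denominator = 1 − 0.1980 = 0.8020
φ_{22} = 0.4720 / 0.8020 = 0.589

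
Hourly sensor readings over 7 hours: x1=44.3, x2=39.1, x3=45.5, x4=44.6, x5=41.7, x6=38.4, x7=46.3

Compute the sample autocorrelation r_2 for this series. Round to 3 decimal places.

-0.295

Mean x̄ = (44.3 + 39.1 + 45.5 + 44.6 + 41.7 + 38.4 + 46.3)/7 = 42.8429
Deviations from mean: 1.4571, -3.7429, 2.6571, 1.7571, -1.1429, -4.4429, 3.4571
Σ(x_t−x̄)(x_{t+2}−x̄) = (3.8718) + (-6.5767) + (-3.0367) + (-7.8067) + (-3.9510) = -17.4994
Denominator Σ(x_t−x̄)² = 59.2771
r_2 = -17.4994 / 59.2771 = -0.295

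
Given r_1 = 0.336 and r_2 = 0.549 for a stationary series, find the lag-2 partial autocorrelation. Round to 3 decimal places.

φ_{22} = (r_2 − r_1²) / (1 − r_1²)
r_1² = (0.336)² = 0.112896
Numerator = 0.549 − 0.1129 = 0.4361; denominator = 1 − 0.1129 = 0.8871
φ_{22} = 0.4361 / 0.8871 = 0.492

0.492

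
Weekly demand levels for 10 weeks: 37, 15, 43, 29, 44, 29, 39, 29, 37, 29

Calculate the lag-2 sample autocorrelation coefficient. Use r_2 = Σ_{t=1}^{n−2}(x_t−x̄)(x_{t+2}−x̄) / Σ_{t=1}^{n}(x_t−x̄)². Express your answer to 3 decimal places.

0.530

Mean x̄ = (37 + 15 + 43 + 29 + 44 + 29 + 39 + 29 + 37 + 29)/10 = 33.1000
Numerator Σ_{t=1}^{8}(x_t−x̄)(x_{t+2}−x̄) = 358.4800
Denominator Σ(x_t−x̄)² = 676.9000
r_2 = 358.4800 / 676.9000 = 0.530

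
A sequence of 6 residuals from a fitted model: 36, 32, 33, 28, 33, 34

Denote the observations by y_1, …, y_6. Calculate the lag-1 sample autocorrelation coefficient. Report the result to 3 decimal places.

Mean ȳ = (36 + 32 + 33 + 28 + 33 + 34)/6 = 32.6667
Deviations from mean: 3.3333, -0.6667, 0.3333, -4.6667, 0.3333, 1.3333
Σ(y_t−ȳ)(y_{t+1}−ȳ) = (-2.2222) + (-0.2222) + (-1.5556) + (-1.5556) + (0.4444) = -5.1111
Denominator Σ(y_t−ȳ)² = 35.3333
r_1 = -5.1111 / 35.3333 = -0.145

-0.145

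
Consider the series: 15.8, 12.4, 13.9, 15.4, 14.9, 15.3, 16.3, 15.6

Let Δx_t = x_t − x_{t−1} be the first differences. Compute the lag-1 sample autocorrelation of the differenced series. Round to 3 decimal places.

First differences Δx: -3.4, 1.5, 1.5, -0.5, 0.4, 1.0, -0.7
Mean of differences = -0.0286
Numerator Σ(Δx_t−Δx̄)(Δx_{t+1}−Δx̄) = -3.9894
Denominator Σ(Δx_t−Δx̄)² = 17.9543
r_1(Δx) = -3.9894 / 17.9543 = -0.222

-0.222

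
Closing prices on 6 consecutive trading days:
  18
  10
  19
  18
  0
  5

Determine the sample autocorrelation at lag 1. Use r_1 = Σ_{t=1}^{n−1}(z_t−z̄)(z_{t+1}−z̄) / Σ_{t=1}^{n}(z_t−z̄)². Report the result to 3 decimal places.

0.087

Mean z̄ = (18 + 10 + 19 + 18 + 0 + 5)/6 = 11.6667
Σ(z_t−z̄)(z_{t+1}−z̄) = (-10.5556) + (-12.2222) + (46.4444) + (-73.8889) + (77.7778) = 27.5556
Denominator Σ(z_t−z̄)² = 317.3333
r_1 = 27.5556 / 317.3333 = 0.087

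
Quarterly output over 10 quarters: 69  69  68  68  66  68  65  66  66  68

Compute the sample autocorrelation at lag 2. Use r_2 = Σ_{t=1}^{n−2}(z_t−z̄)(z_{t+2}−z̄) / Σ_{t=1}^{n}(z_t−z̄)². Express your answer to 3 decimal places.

0.338

Mean z̄ = (69 + 69 + 68 + 68 + 66 + 68 + 65 + 66 + 66 + 68)/10 = 67.3000
Numerator Σ_{t=1}^{8}(z_t−z̄)(z_{t+2}−z̄) = 6.1200
Denominator Σ(z_t−z̄)² = 18.1000
r_2 = 6.1200 / 18.1000 = 0.338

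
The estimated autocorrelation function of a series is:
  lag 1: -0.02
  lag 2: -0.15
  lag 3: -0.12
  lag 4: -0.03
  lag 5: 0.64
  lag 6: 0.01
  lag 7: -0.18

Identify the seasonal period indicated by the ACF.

The largest autocorrelation is r_5 = 0.64; the remaining lags stay at or below 0.01.
The dominant spike at lag 5 indicates a seasonal period of 5.

5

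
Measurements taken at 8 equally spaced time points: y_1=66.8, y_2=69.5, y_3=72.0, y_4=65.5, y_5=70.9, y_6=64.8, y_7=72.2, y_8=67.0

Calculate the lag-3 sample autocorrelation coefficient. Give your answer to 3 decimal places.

Mean ȳ = (66.8 + 69.5 + 72.0 + 65.5 + 70.9 + 64.8 + 72.2 + 67.0)/8 = 68.5875
Deviations from mean: -1.7875, 0.9125, 3.4125, -3.0875, 2.3125, -3.7875, 3.6125, -1.5875
Σ(y_t−ȳ)(y_{t+3}−ȳ) = (5.5189) + (2.1102) + (-12.9248) + (-11.1536) + (-3.6711) = -20.1205
Denominator Σ(y_t−ȳ)² = 60.4688
r_3 = -20.1205 / 60.4688 = -0.333

-0.333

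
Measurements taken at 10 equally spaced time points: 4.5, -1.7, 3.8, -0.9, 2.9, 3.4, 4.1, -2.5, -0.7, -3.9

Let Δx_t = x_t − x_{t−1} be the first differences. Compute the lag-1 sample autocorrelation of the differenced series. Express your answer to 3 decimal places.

First differences Δx: -6.2, 5.5, -4.7, 3.8, 0.5, 0.7, -6.6, 1.8, -3.2
Mean of differences = -0.9333
Numerator Σ(Δx_t−Δx̄)(Δx_{t+1}−Δx̄) = -97.7578
Denominator Σ(Δx_t−Δx̄)² = 155.1600
r_1(Δx) = -97.7578 / 155.1600 = -0.630

-0.630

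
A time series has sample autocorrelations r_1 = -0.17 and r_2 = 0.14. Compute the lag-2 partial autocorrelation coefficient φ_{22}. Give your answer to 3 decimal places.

φ_{22} = (r_2 − r_1²) / (1 − r_1²)
r_1² = (-0.17)² = 0.0289
Numerator = 0.14 − 0.0289 = 0.1111; denominator = 1 − 0.0289 = 0.9711
φ_{22} = 0.1111 / 0.9711 = 0.114

0.114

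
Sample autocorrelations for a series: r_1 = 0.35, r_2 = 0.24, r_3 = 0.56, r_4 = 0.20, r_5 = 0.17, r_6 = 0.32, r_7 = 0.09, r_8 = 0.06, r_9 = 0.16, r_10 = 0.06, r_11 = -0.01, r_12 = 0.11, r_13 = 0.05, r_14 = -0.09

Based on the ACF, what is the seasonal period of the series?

The largest autocorrelation is r_3 = 0.56; the remaining lags stay at or below 0.35. The elevated value at lag 1 (0.35), dropping to 0.24 at lag 2, reflects decaying short-term dependence rather than seasonality.
The dominant spike at lag 3 indicates a seasonal period of 3.

3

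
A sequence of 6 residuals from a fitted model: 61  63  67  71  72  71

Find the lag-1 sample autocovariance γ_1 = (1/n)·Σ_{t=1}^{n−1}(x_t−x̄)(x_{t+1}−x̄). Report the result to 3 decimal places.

Mean x̄ = (61 + 63 + 67 + 71 + 72 + 71)/6 = 67.5000
Deviations: -6.5000, -4.5000, -0.5000, 3.5000, 4.5000, 3.5000
Σ_{t=1}^{5}(x_t−x̄)(x_{t+1}−x̄) = 61.2500
γ_1 = 61.2500 / 6 = 10.208

10.208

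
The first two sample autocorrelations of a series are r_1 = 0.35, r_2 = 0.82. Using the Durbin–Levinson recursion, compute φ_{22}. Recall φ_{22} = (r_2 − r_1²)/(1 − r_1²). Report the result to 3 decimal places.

φ_{22} = (r_2 − r_1²) / (1 − r_1²)
r_1² = (0.35)² = 0.1225
Numerator = 0.82 − 0.1225 = 0.6975; denominator = 1 − 0.1225 = 0.8775
φ_{22} = 0.6975 / 0.8775 = 0.795

0.795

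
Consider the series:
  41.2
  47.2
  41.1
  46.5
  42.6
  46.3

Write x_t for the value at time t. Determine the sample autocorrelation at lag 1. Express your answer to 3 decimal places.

Mean x̄ = (41.2 + 47.2 + 41.1 + 46.5 + 42.6 + 46.3)/6 = 44.1500
Deviations from mean: -2.9500, 3.0500, -3.0500, 2.3500, -1.5500, 2.1500
Σ(x_t−x̄)(x_{t+1}−x̄) = (-8.9975) + (-9.3025) + (-7.1675) + (-3.6425) + (-3.3325) = -32.4425
Denominator Σ(x_t−x̄)² = 39.8550
r_1 = -32.4425 / 39.8550 = -0.814

-0.814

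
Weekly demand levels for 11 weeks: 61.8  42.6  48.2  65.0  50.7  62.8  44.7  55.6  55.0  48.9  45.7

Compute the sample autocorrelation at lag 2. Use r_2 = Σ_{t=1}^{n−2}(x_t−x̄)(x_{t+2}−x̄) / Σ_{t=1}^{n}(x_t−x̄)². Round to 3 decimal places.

-0.056

Mean x̄ = (61.8 + 42.6 + 48.2 + 65.0 + 50.7 + 62.8 + 44.7 + 55.6 + 55.0 + 48.9 + 45.7)/11 = 52.8182
Numerator Σ_{t=1}^{9}(x_t−x̄)(x_{t+2}−x̄) = -33.7561
Denominator Σ(x_t−x̄)² = 603.3564
r_2 = -33.7561 / 603.3564 = -0.056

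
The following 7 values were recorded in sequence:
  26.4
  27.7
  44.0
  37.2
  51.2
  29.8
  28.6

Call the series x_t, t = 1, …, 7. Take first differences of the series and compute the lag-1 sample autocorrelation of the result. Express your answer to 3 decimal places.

-0.475

First differences Δx: 1.3, 16.3, -6.8, 14.0, -21.4, -1.2
Mean of differences = 0.3667
Numerator Σ(Δx_t−Δx̄)(Δx_{t+1}−Δx̄) = -459.6744
Denominator Σ(Δx_t−Δx̄)² = 968.2133
r_1(Δx) = -459.6744 / 968.2133 = -0.475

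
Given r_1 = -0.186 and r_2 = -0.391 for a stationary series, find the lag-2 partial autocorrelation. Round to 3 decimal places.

-0.441

φ_{22} = (r_2 − r_1²) / (1 − r_1²)
r_1² = (-0.186)² = 0.034596
Numerator = -0.391 − 0.0346 = -0.4256; denominator = 1 − 0.0346 = 0.9654
φ_{22} = -0.4256 / 0.9654 = -0.441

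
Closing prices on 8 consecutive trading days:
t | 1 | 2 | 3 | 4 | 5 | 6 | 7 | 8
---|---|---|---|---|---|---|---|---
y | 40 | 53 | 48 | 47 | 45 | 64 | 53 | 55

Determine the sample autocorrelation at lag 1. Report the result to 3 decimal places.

-0.093

Mean ȳ = (40 + 53 + 48 + 47 + 45 + 64 + 53 + 55)/8 = 50.6250
Deviations from mean: -10.6250, 2.3750, -2.6250, -3.6250, -5.6250, 13.3750, 2.3750, 4.3750
Σ(y_t−ȳ)(y_{t+1}−ȳ) = (-25.2344) + (-6.2344) + (9.5156) + (20.3906) + (-75.2344) + (31.7656) + (10.3906) = -34.6406
Denominator Σ(y_t−ȳ)² = 373.8750
r_1 = -34.6406 / 373.8750 = -0.093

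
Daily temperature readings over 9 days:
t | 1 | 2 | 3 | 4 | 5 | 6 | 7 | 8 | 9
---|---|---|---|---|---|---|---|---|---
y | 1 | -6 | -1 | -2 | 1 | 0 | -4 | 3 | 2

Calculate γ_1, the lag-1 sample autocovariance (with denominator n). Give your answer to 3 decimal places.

Mean ȳ = (1 − 6 − 1 − 2 + 1 + 0 − 4 + 3 + 2)/9 = -0.6667
Σ_{t=1}^{8}(y_t−ȳ)(y_{t+1}−ȳ) = -12.4444
γ_1 = -12.4444 / 9 = -1.383

-1.383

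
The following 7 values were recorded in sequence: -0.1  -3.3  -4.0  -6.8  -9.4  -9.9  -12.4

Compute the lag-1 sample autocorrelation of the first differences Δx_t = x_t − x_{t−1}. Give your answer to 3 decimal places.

First differences Δx: -3.2, -0.7, -2.8, -2.6, -0.5, -2.5
Mean of differences = -2.0500
Numerator Σ(Δx_t−Δx̄)(Δx_{t+1}−Δx̄) = -3.7025
Denominator Σ(Δx_t−Δx̄)² = 6.6150
r_1(Δx) = -3.7025 / 6.6150 = -0.560

-0.560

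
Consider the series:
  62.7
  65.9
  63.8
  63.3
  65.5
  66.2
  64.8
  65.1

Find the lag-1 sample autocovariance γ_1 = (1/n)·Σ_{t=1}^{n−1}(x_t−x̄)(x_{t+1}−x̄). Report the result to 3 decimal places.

Mean x̄ = (62.7 + 65.9 + 63.8 + 63.3 + 65.5 + 66.2 + 64.8 + 65.1)/8 = 64.6625
Deviations: -1.9625, 1.2375, -0.8625, -1.3625, 0.8375, 1.5375, 0.1375, 0.4375
Σ_{t=1}^{7}(x_t−x̄)(x_{t+1}−x̄) = -1.9027
γ_1 = -1.9027 / 8 = -0.238

-0.238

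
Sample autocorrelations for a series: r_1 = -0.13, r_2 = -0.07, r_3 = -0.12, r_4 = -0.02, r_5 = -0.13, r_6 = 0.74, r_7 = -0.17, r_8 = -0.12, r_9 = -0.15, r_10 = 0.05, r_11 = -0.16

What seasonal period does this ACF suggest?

6

The largest autocorrelation is r_6 = 0.74; the remaining lags stay at or below 0.05.
The dominant spike at lag 6 indicates a seasonal period of 6.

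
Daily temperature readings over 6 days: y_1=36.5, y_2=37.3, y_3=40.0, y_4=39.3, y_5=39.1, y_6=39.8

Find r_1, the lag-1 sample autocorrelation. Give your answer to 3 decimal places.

0.269

Mean ȳ = (36.5 + 37.3 + 40.0 + 39.3 + 39.1 + 39.8)/6 = 38.6667
Deviations from mean: -2.1667, -1.3667, 1.3333, 0.6333, 0.4333, 1.1333
Σ(y_t−ȳ)(y_{t+1}−ȳ) = (2.9611) + (-1.8222) + (0.8444) + (0.2744) + (0.4911) = 2.7489
Denominator Σ(y_t−ȳ)² = 10.2133
r_1 = 2.7489 / 10.2133 = 0.269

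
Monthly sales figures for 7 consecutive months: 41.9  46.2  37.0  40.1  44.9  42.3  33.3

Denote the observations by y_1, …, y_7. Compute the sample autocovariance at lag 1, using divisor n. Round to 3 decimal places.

Mean ȳ = (41.9 + 46.2 + 37.0 + 40.1 + 44.9 + 42.3 + 33.3)/7 = 40.8143
Σ_{t=1}^{6}(y_t−ȳ)(y_{t+1}−ȳ) = -19.9831
γ_1 = -19.9831 / 7 = -2.855

-2.855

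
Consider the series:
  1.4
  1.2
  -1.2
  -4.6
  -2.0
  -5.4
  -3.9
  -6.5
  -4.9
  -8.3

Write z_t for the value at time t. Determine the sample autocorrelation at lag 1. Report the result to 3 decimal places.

0.428

Mean z̄ = (1.4 + 1.2 − 1.2 − 4.6 − 2.0 − 5.4 − 3.9 − 6.5 − 4.9 − 8.3)/10 = -3.4200
Numerator Σ_{t=1}^{9}(z_t−z̄)(z_{t+1}−z̄) = 39.6276
Denominator Σ(z_t−z̄)² = 92.5560
r_1 = 39.6276 / 92.5560 = 0.428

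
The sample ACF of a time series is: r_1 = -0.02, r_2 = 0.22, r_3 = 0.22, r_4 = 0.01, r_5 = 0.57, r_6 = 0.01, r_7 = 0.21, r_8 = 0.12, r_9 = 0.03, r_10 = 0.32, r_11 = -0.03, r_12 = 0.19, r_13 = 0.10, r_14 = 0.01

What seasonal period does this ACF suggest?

The largest autocorrelation is r_5 = 0.57, with a weaker echo at lag 10 (0.32); the remaining lags stay at or below 0.22.
The dominant spike at lag 5 indicates a seasonal period of 5.

5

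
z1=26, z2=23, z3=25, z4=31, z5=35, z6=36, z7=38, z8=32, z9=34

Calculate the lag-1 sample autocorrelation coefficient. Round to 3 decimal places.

0.679

Mean z̄ = (26 + 23 + 25 + 31 + 35 + 36 + 38 + 32 + 34)/9 = 31.1111
Numerator Σ_{t=1}^{8}(z_t−z̄)(z_{t+1}−z̄) = 152.6543
Denominator Σ(z_t−z̄)² = 224.8889
r_1 = 152.6543 / 224.8889 = 0.679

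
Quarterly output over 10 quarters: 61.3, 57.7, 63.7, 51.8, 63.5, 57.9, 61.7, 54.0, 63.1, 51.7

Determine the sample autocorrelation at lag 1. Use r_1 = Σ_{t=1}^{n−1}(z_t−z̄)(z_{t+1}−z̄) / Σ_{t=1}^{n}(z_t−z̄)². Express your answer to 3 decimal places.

Mean z̄ = (61.3 + 57.7 + 63.7 + 51.8 + 63.5 + 57.9 + 61.7 + 54.0 + 63.1 + 51.7)/10 = 58.6400
Numerator Σ_{t=1}^{9}(z_t−z̄)(z_{t+1}−z̄) = -146.8156
Denominator Σ(z_t−z̄)² = 203.4640
r_1 = -146.8156 / 203.4640 = -0.722

-0.722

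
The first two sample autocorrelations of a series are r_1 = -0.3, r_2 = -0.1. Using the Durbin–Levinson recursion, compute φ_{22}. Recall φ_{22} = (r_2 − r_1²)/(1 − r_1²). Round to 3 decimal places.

-0.209

φ_{22} = (r_2 − r_1²) / (1 − r_1²)
r_1² = (-0.3)² = 0.09
Numerator = -0.1 − 0.0900 = -0.1900; denominator = 1 − 0.0900 = 0.9100
φ_{22} = -0.1900 / 0.9100 = -0.209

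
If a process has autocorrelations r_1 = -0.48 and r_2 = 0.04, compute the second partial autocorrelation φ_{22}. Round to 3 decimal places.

φ_{22} = (r_2 − r_1²) / (1 − r_1²)
r_1² = (-0.48)² = 0.2304
Numerator = 0.04 − 0.2304 = -0.1904; denominator = 1 − 0.2304 = 0.7696
φ_{22} = -0.1904 / 0.7696 = -0.247

-0.247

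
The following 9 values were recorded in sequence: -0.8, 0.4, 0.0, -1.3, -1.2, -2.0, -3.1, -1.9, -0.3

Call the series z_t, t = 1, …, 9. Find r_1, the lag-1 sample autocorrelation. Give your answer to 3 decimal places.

0.486

Mean z̄ = (-0.8 + 0.4 + 0.0 − 1.3 − 1.2 − 2.0 − 3.1 − 1.9 − 0.3)/9 = -1.1333
Numerator Σ_{t=1}^{8}(z_t−z̄)(z_{t+1}−z̄) = 4.7022
Denominator Σ(z_t−z̄)² = 9.6800
r_1 = 4.7022 / 9.6800 = 0.486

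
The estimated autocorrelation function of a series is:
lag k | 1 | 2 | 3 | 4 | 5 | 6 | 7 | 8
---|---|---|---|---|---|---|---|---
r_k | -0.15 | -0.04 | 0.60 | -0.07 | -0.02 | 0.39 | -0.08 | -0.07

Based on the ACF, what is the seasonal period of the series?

3

The largest autocorrelation is r_3 = 0.60, with a weaker echo at lag 6 (0.39); the remaining lags stay at or below -0.02.
The dominant spike at lag 3 indicates a seasonal period of 3.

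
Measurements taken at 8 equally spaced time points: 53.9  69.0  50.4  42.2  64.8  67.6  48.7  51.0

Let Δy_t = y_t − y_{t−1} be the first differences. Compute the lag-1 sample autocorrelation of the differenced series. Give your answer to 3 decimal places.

First differences Δy: 15.1, -18.6, -8.2, 22.6, 2.8, -18.9, 2.3
Mean of differences = -0.4143
Numerator Σ(Δy_t−Δȳ)(Δy_{t+1}−Δȳ) = -355.3516
Denominator Σ(Δy_t−Δȳ)² = 1521.1086
r_1(Δy) = -355.3516 / 1521.1086 = -0.234

-0.234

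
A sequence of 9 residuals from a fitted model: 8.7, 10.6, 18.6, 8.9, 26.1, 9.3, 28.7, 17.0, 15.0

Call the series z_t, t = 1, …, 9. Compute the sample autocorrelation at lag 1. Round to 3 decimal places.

-0.456

Mean z̄ = (8.7 + 10.6 + 18.6 + 8.9 + 26.1 + 9.3 + 28.7 + 17.0 + 15.0)/9 = 15.8778
Numerator Σ_{t=1}^{8}(z_t−z̄)(z_{t+1}−z̄) = -204.9849
Denominator Σ(z_t−z̄)² = 449.6756
r_1 = -204.9849 / 449.6756 = -0.456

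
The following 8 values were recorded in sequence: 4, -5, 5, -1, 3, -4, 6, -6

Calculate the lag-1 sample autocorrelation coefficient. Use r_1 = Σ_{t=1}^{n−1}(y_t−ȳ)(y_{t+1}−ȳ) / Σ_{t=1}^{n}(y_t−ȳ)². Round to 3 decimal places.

Mean ȳ = (4 − 5 + 5 − 1 + 3 − 4 + 6 − 6)/8 = 0.2500
Deviations from mean: 3.7500, -5.2500, 4.7500, -1.2500, 2.7500, -4.2500, 5.7500, -6.2500
Σ(y_t−ȳ)(y_{t+1}−ȳ) = (-19.6875) + (-24.9375) + (-5.9375) + (-3.4375) + (-11.6875) + (-24.4375) + (-35.9375) = -126.0625
Denominator Σ(y_t−ȳ)² = 163.5000
r_1 = -126.0625 / 163.5000 = -0.771

-0.771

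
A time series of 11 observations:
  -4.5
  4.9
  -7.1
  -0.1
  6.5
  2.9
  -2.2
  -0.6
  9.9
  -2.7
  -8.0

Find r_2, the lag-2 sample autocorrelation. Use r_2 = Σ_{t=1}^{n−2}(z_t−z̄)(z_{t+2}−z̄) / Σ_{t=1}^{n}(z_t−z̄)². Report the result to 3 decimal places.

-0.405

Mean z̄ = (-4.5 + 4.9 − 7.1 − 0.1 + 6.5 + 2.9 − 2.2 − 0.6 + 9.9 − 2.7 − 8.0)/11 = -0.0909
Numerator Σ_{t=1}^{9}(z_t−z̄)(z_{t+2}−z̄) = -129.5511
Denominator Σ(z_t−z̄)² = 319.7491
r_2 = -129.5511 / 319.7491 = -0.405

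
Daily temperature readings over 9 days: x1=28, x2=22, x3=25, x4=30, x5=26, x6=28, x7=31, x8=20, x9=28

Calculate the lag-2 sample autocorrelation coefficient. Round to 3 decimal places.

-0.162

Mean x̄ = (28 + 22 + 25 + 30 + 26 + 28 + 31 + 20 + 28)/9 = 26.4444
Numerator Σ_{t=1}^{7}(x_t−x̄)(x_{t+2}−x̄) = -16.8395
Denominator Σ(x_t−x̄)² = 104.2222
r_2 = -16.8395 / 104.2222 = -0.162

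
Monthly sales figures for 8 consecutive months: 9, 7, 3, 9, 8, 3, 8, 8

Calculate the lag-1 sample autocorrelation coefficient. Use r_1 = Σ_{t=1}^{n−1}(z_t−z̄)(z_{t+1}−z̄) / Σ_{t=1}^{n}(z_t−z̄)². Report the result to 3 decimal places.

Mean z̄ = (9 + 7 + 3 + 9 + 8 + 3 + 8 + 8)/8 = 6.8750
Deviations from mean: 2.1250, 0.1250, -3.8750, 2.1250, 1.1250, -3.8750, 1.1250, 1.1250
Σ(z_t−z̄)(z_{t+1}−z̄) = (0.2656) + (-0.4844) + (-8.2344) + (2.3906) + (-4.3594) + (-4.3594) + (1.2656) = -13.5156
Denominator Σ(z_t−z̄)² = 42.8750
r_1 = -13.5156 / 42.8750 = -0.315

-0.315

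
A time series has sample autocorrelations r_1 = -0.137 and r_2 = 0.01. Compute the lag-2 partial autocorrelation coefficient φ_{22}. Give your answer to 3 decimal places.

-0.009

φ_{22} = (r_2 − r_1²) / (1 − r_1²)
r_1² = (-0.137)² = 0.018769
Numerator = 0.01 − 0.0188 = -0.0088; denominator = 1 − 0.0188 = 0.9812
φ_{22} = -0.0088 / 0.9812 = -0.009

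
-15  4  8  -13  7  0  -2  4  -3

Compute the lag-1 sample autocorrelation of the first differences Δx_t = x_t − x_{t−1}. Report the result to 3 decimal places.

First differences Δx: 19, 4, -21, 20, -7, -2, 6, -7
Mean of differences = 1.5000
Numerator Σ(Δx_t−Δx̄)(Δx_{t+1}−Δx̄) = -610.2500
Denominator Σ(Δx_t−Δx̄)² = 1338.0000
r_1(Δx) = -610.2500 / 1338.0000 = -0.456

-0.456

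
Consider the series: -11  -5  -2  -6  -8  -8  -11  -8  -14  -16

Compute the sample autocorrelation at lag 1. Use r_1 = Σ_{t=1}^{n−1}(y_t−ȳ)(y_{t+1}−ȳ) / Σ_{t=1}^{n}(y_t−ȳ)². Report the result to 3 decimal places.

Mean ȳ = (-11 − 5 − 2 − 6 − 8 − 8 − 11 − 8 − 14 − 16)/10 = -8.9000
Numerator Σ_{t=1}^{9}(y_t−ȳ)(y_{t+1}−ȳ) = 69.9900
Denominator Σ(y_t−ȳ)² = 158.9000
r_1 = 69.9900 / 158.9000 = 0.440

0.440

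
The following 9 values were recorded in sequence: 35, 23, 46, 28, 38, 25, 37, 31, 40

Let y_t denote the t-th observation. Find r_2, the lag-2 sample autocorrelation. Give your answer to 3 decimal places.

Mean ȳ = (35 + 23 + 46 + 28 + 38 + 25 + 37 + 31 + 40)/9 = 33.6667
Numerator Σ_{t=1}^{7}(y_t−ȳ)(y_{t+2}−ȳ) = 238.1111
Denominator Σ(y_t−ȳ)² = 452.0000
r_2 = 238.1111 / 452.0000 = 0.527

0.527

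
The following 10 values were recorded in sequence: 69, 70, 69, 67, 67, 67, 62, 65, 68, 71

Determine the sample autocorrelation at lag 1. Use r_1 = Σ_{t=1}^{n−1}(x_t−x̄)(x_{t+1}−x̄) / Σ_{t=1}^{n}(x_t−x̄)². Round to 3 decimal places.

0.401

Mean x̄ = (69 + 70 + 69 + 67 + 67 + 67 + 62 + 65 + 68 + 71)/10 = 67.5000
Numerator Σ_{t=1}^{9}(x_t−x̄)(x_{t+1}−x̄) = 24.2500
Denominator Σ(x_t−x̄)² = 60.5000
r_1 = 24.2500 / 60.5000 = 0.401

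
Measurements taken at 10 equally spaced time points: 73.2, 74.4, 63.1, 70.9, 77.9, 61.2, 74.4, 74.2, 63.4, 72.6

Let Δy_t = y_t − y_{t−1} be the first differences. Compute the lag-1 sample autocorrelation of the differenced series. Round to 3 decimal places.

First differences Δy: 1.2, -11.3, 7.8, 7.0, -16.7, 13.2, -0.2, -10.8, 9.2
Mean of differences = -0.0667
Numerator Σ(Δy_t−Δȳ)(Δy_{t+1}−Δȳ) = -485.0178
Denominator Σ(Δy_t−Δȳ)² = 893.3800
r_1(Δy) = -485.0178 / 893.3800 = -0.543

-0.543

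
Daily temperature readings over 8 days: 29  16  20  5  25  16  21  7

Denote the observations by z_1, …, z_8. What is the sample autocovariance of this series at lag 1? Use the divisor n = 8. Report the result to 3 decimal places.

Mean z̄ = (29 + 16 + 20 + 5 + 25 + 16 + 21 + 7)/8 = 17.3750
Σ_{t=1}^{7}(z_t−z̄)(z_{t+1}−z̄) = -199.5156
γ_1 = -199.5156 / 8 = -24.939

-24.939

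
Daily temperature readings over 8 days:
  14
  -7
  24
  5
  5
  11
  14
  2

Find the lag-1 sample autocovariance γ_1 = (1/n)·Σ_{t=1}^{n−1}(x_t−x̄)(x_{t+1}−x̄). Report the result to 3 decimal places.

-49.781

Mean x̄ = (14 − 7 + 24 + 5 + 5 + 11 + 14 + 2)/8 = 8.5000
Deviations: 5.5000, -15.5000, 15.5000, -3.5000, -3.5000, 2.5000, 5.5000, -6.5000
Σ_{t=1}^{7}(x_t−x̄)(x_{t+1}−x̄) = -398.2500
γ_1 = -398.2500 / 8 = -49.781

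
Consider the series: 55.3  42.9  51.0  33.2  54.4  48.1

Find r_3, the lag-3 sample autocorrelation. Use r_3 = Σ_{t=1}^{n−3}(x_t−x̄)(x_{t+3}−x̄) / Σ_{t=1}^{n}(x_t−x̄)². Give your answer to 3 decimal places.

Mean x̄ = (55.3 + 42.9 + 51.0 + 33.2 + 54.4 + 48.1)/6 = 47.4833
Deviations from mean: 7.8167, -4.5833, 3.5167, -14.2833, 6.9167, 0.6167
Σ(x_t−x̄)(x_{t+3}−x̄) = (-111.6481) + (-31.7014) + (2.1686) = -141.1808
Denominator Σ(x_t−x̄)² = 346.7083
r_3 = -141.1808 / 346.7083 = -0.407

-0.407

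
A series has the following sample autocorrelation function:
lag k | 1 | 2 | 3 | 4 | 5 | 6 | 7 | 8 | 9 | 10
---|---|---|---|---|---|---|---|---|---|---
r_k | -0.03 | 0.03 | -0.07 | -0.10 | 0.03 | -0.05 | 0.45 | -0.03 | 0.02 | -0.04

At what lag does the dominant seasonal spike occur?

The largest autocorrelation is r_7 = 0.45; the remaining lags stay at or below 0.03.
The dominant spike at lag 7 indicates a seasonal period of 7.

7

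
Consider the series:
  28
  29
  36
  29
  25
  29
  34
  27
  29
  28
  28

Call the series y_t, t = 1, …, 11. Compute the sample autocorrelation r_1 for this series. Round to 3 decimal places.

Mean ȳ = (28 + 29 + 36 + 29 + 25 + 29 + 34 + 27 + 29 + 28 + 28)/11 = 29.2727
Numerator Σ_{t=1}^{10}(y_t−ȳ)(y_{t+1}−ȳ) = -10.4380
Denominator Σ(y_t−ȳ)² = 96.1818
r_1 = -10.4380 / 96.1818 = -0.109

-0.109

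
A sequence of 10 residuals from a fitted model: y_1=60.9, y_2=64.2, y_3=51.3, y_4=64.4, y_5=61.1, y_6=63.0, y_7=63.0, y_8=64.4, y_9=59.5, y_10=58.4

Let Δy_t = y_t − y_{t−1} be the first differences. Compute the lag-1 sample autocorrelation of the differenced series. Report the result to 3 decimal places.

First differences Δy: 3.3, -12.9, 13.1, -3.3, 1.9, 0.0, 1.4, -4.9, -1.1
Mean of differences = -0.2778
Numerator Σ(Δy_t−Δȳ)(Δy_{t+1}−Δȳ) = -263.9127
Denominator Σ(Δy_t−Δȳ)² = 389.8956
r_1(Δy) = -263.9127 / 389.8956 = -0.677

-0.677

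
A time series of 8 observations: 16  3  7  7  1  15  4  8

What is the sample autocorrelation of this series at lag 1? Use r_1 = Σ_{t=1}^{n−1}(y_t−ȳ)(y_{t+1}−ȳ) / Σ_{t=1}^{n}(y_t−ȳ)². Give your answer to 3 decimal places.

Mean ȳ = (16 + 3 + 7 + 7 + 1 + 15 + 4 + 8)/8 = 7.6250
Deviations from mean: 8.3750, -4.6250, -0.6250, -0.6250, -6.6250, 7.3750, -3.6250, 0.3750
Numerator Σ_{t=1}^{7}(y_t−ȳ)(y_{t+1}−ȳ) = -108.2656
Denominator Σ(y_t−ȳ)² = 203.8750
r_1 = -108.2656 / 203.8750 = -0.531

-0.531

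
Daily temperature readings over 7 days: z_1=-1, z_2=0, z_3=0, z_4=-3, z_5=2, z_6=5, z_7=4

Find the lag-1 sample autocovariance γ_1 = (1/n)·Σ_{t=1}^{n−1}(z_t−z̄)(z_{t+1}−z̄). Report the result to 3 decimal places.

Mean z̄ = (-1 + 0 + 0 − 3 + 2 + 5 + 4)/7 = 1.0000
Σ_{t=1}^{6}(z_t−z̄)(z_{t+1}−z̄) = 19.0000
γ_1 = 19.0000 / 7 = 2.714

2.714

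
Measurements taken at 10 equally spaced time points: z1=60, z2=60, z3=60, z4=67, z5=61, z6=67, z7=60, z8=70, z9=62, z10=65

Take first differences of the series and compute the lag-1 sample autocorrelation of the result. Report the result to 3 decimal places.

-0.868

First differences Δz: 0, 0, 7, -6, 6, -7, 10, -8, 3
Mean of differences = 0.5556
Numerator Σ(Δz_t−Δz̄)(Δz_{t+1}−Δz̄) = -295.4198
Denominator Σ(Δz_t−Δz̄)² = 340.2222
r_1(Δz) = -295.4198 / 340.2222 = -0.868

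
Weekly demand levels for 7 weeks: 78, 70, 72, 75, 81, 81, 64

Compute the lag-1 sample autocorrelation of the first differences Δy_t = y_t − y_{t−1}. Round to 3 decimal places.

First differences Δy: -8, 2, 3, 6, 0, -17
Mean of differences = -2.3333
Numerator Σ(Δy_t−Δȳ)(Δy_{t+1}−Δȳ) = 28.2222
Denominator Σ(Δy_t−Δȳ)² = 369.3333
r_1(Δy) = 28.2222 / 369.3333 = 0.076

0.076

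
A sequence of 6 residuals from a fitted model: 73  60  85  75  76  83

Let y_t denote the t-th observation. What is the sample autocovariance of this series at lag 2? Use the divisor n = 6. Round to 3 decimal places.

-2.259

Mean ȳ = (73 + 60 + 85 + 75 + 76 + 83)/6 = 75.3333
Deviations: -2.3333, -15.3333, 9.6667, -0.3333, 0.6667, 7.6667
Σ_{t=1}^{4}(y_t−ȳ)(y_{t+2}−ȳ) = -13.5556
γ_2 = -13.5556 / 6 = -2.259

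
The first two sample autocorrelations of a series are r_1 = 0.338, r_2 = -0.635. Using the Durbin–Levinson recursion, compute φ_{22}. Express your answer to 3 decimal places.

φ_{22} = (r_2 − r_1²) / (1 − r_1²)
r_1² = (0.338)² = 0.114244
Numerator = -0.635 − 0.1142 = -0.7492; denominator = 1 − 0.1142 = 0.8858
φ_{22} = -0.7492 / 0.8858 = -0.846

-0.846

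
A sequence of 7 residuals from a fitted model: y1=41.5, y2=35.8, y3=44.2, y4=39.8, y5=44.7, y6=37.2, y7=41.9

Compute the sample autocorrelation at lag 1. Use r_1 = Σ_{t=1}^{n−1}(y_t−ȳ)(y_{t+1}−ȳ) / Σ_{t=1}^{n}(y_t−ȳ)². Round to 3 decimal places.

-0.682

Mean ȳ = (41.5 + 35.8 + 44.2 + 39.8 + 44.7 + 37.2 + 41.9)/7 = 40.7286
Deviations from mean: 0.7714, -4.9286, 3.4714, -0.9286, 3.9714, -3.5286, 1.1714
Numerator Σ_{t=1}^{6}(y_t−ȳ)(y_{t+1}−ȳ) = -45.9694
Denominator Σ(y_t−ȳ)² = 67.3943
r_1 = -45.9694 / 67.3943 = -0.682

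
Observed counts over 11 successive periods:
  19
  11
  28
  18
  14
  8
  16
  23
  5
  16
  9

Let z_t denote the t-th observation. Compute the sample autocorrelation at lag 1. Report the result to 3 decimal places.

Mean z̄ = (19 + 11 + 28 + 18 + 14 + 8 + 16 + 23 + 5 + 16 + 9)/11 = 15.1818
Numerator Σ_{t=1}^{10}(z_t−z̄)(z_{t+1}−z̄) = -120.7603
Denominator Σ(z_t−z̄)² = 461.6364
r_1 = -120.7603 / 461.6364 = -0.262

-0.262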